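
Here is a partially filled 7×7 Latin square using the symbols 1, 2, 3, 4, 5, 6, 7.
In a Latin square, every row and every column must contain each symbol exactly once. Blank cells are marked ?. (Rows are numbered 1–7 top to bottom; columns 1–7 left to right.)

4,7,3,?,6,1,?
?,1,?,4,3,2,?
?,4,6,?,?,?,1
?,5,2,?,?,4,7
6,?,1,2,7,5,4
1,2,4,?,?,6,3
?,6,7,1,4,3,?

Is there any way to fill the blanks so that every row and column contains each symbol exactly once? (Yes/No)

Yes

No row or column among the givens repeats a symbol, and propagating forced cells runs into no contradiction.
One valid completion exists (for instance, 4 7 3 5 6 1 2 / 7 1 5 4 3 2 6 / 5 4 6 3 2 7 1 / 3 5 2 6 1 4 7 / 6 3 1 2 7 5 4 / 1 2 4 7 5 6 3 / 2 6 7 1 4 3 5).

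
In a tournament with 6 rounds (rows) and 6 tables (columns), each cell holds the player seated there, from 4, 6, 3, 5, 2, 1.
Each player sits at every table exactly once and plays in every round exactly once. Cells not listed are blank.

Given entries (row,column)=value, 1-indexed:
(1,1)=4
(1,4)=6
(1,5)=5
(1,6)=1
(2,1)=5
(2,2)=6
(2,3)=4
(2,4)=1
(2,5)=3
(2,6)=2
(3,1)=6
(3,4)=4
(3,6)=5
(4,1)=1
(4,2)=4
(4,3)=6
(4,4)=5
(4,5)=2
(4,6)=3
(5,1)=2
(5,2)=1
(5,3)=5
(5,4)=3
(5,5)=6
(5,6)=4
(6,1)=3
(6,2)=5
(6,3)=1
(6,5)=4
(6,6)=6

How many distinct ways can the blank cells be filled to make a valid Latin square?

2

Round 1, table 2: eliminating its round and table leaves {3, 2}.
Round 1, table 3: eliminating its round and table leaves {3, 2}.
Round 3, table 2: eliminating its round and table leaves {3, 2}.
Round 3, table 3: eliminating its round and table leaves {3, 2}.
Round 3, table 5: eliminating its round and table leaves {1}.
Round 6, table 4: eliminating its round and table leaves {2}.
Enumerating the assignments across these blanks that avoid any round or table repeat gives 2 completions.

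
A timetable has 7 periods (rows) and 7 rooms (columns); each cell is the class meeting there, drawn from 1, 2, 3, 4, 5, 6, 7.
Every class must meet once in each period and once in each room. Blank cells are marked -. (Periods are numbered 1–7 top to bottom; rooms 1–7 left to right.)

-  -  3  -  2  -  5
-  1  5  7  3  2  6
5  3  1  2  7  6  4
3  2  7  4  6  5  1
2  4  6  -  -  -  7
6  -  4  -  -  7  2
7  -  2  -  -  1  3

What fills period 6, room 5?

1

Period 1, room 6: period 1 has {2, 3, 5} and room 6 has {1, 2, 5, 6, 7}, leaving only 4.
Period 1, room 1: period 1 has {2, 3, 4, 5} and room 1 has {2, 3, 5, 6, 7}, leaving only 1.
Period 1, room 4: period 1 has {1, 2, 3, 4, 5} and room 4 has {2, 4, 7}, leaving only 6.
Period 1, room 2: period 1 has {1, 2, 3, 4, 5, 6} and room 2 has {1, 2, 3, 4}, leaving only 7.
Period 2, room 1: period 2 has {1, 2, 3, 5, 6, 7} and room 1 has {1, 2, 3, 5, 6, 7}, leaving only 4.
Period 5, room 6: period 5 has {2, 4, 6, 7} and room 6 has {1, 2, 4, 5, 6, 7}, leaving only 3.
Period 6, room 2: period 6 has {2, 4, 6, 7} and room 2 has {1, 2, 3, 4, 7}, leaving only 5.
Period 6 already has {2, 4, 5, 6, 7} and room 5 already has {2, 3, 6, 7}, so period 6, room 5 must be 1.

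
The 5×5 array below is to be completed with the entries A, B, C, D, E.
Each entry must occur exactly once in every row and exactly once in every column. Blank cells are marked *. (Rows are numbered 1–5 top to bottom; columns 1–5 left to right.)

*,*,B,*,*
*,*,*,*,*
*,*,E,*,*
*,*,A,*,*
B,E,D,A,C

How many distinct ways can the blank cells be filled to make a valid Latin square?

Row 1, column 1: eliminating its row and column leaves {A, C, D, E}.
Row 1, column 2: eliminating its row and column leaves {A, C, D}.
Row 1, column 4: eliminating its row and column leaves {C, D, E}.
Row 1, column 5: eliminating its row and column leaves {A, D, E}.
Row 2, column 1: eliminating its row and column leaves {A, C, D, E}.
Row 2, column 2: eliminating its row and column leaves {A, B, C, D}.
Row 2, column 3: eliminating its row and column leaves {C}.
Row 2, column 4: eliminating its row and column leaves {B, C, D, E}.
Row 2, column 5: eliminating its row and column leaves {A, B, D, E}.
Row 3, column 1: eliminating its row and column leaves {A, C, D}.
Row 3, column 2: eliminating its row and column leaves {A, B, C, D}.
Row 3, column 4: eliminating its row and column leaves {B, C, D}.
Row 3, column 5: eliminating its row and column leaves {A, B, D}.
Row 4, column 1: eliminating its row and column leaves {C, D, E}.
Row 4, column 2: eliminating its row and column leaves {B, C, D}.
Row 4, column 4: eliminating its row and column leaves {B, C, D, E}.
Row 4, column 5: eliminating its row and column leaves {B, D, E}.
Enumerating the assignments across these blanks that avoid any row or column repeat gives 56 completions.

56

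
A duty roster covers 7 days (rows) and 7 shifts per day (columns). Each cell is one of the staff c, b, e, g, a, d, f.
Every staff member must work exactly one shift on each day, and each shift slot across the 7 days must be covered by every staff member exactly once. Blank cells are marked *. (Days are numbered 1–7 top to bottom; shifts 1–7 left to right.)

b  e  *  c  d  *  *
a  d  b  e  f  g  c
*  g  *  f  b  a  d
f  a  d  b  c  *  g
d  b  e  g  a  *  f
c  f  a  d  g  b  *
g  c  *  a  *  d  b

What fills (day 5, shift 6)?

c

Day 5 already has {b, e, g, a, d, f} and shift 6 already has {b, g, a, d}, so day 5, shift 6 must be c.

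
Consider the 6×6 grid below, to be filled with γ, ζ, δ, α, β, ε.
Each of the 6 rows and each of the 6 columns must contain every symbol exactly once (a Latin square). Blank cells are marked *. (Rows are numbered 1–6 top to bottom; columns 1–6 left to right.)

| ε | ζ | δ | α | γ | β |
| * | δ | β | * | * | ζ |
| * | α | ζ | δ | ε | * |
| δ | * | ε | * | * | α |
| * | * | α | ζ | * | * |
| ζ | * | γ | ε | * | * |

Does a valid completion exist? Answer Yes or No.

Row 2, column 4: row 2 has {ζ, δ, β} and column 4 has {ζ, δ, α, ε}, so it must be γ.
Row 2, column 1: row 2 has {γ, ζ, δ, β} and column 1 has {ζ, δ, ε}, so it must be α.
Now row 2, column 5: row 2 together with column 5 already contain {γ, ζ, δ, α, β, ε} — every symbol — so nothing can go there. The grid has no valid completion.

No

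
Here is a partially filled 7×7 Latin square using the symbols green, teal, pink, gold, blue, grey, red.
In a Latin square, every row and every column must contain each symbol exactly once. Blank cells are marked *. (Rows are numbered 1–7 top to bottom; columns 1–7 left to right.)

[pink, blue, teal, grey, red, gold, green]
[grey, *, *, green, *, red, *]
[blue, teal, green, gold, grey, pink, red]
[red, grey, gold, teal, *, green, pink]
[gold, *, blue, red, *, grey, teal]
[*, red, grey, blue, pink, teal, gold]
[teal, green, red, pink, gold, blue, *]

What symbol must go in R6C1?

Row 6 already has {teal, pink, gold, blue, grey, red} and column 1 already has {teal, pink, gold, blue, grey, red}, so row 6, column 1 must be green.

green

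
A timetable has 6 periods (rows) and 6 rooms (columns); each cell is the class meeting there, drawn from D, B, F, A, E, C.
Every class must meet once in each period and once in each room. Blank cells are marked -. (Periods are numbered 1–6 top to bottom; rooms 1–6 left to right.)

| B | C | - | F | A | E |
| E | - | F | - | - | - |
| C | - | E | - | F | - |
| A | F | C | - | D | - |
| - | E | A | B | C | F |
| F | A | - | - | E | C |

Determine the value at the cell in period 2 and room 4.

C

Period 1, room 3: period 1 has {B, F, A, E, C} and room 3 has {F, A, E, C}, leaving only D.
Period 2, room 5: period 2 has {F, E} and room 5 has {D, F, A, E, C}, leaving only B.
Period 2, room 2: period 2 has {B, F, E} and room 2 has {F, A, E, C}, leaving only D.
Period 2, room 6: period 2 has {D, B, F, E} and room 6 has {F, E, C}, leaving only A.
Period 2 already has {D, B, F, A, E} and room 4 already has {B, F}, so period 2, room 4 must be C.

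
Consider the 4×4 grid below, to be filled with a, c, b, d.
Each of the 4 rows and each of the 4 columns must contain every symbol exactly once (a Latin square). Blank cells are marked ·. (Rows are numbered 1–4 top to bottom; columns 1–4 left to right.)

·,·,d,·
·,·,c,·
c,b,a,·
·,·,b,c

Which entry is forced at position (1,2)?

c

Row 3, column 4: row 3 has {a, c, b} and column 4 has {c}, leaving only d.
Row 1, column 2 is narrowed to {a, c}.
If it were a, then row 1, column 4 would be left with no valid symbol.
So row 1, column 2 must be c.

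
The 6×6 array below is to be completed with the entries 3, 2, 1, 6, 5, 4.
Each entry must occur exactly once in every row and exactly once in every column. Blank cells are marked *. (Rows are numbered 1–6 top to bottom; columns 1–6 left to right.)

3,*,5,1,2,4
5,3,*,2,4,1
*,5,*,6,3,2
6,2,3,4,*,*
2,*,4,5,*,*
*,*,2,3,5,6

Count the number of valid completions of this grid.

Row 1, column 2: eliminating its row and column leaves {6}.
Row 2, column 3: eliminating its row and column leaves {6}.
Row 3, column 1: eliminating its row and column leaves {1, 4}.
Row 3, column 3: eliminating its row and column leaves {1}.
Row 4, column 5: eliminating its row and column leaves {1}.
Row 4, column 6: eliminating its row and column leaves {5}.
Row 5, column 2: eliminating its row and column leaves {1, 6}.
Row 5, column 5: eliminating its row and column leaves {1, 6}.
Row 5, column 6: eliminating its row and column leaves {3}.
Row 6, column 1: eliminating its row and column leaves {1, 4}.
Row 6, column 2: eliminating its row and column leaves {1, 4}.
Only one assignment across all blanks avoids any row or column repeat, giving 1 completion.

1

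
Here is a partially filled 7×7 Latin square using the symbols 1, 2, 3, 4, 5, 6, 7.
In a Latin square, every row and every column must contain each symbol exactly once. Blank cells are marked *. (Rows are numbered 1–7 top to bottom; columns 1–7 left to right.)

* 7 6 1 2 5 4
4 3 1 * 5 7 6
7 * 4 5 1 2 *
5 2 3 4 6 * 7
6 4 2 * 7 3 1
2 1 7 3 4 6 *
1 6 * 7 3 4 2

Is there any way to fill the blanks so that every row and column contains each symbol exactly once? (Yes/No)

Row 3, column 2: row 3 together with column 2 already contain {1, 2, 3, 4, 5, 6, 7} — every symbol — so nothing can go there. The grid has no valid completion.

No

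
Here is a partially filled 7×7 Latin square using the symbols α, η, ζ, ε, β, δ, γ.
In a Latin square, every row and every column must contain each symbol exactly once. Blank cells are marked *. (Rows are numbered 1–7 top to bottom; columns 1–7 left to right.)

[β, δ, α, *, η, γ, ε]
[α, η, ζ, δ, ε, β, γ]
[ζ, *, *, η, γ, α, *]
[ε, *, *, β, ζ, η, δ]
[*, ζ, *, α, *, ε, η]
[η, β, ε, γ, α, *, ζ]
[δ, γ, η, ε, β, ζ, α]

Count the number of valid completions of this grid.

Row 1, column 4: eliminating its row and column leaves {ζ}.
Row 3, column 2: eliminating its row and column leaves {ε}.
Row 3, column 3: eliminating its row and column leaves {β, δ}.
Row 3, column 7: eliminating its row and column leaves {β}.
Row 4, column 2: eliminating its row and column leaves {α}.
Row 4, column 3: eliminating its row and column leaves {γ}.
Row 5, column 1: eliminating its row and column leaves {γ}.
Row 5, column 3: eliminating its row and column leaves {β, δ, γ}.
Row 5, column 5: eliminating its row and column leaves {δ}.
Row 6, column 6: eliminating its row and column leaves {δ}.
Only one assignment across all blanks avoids any row or column repeat, giving 1 completion.

1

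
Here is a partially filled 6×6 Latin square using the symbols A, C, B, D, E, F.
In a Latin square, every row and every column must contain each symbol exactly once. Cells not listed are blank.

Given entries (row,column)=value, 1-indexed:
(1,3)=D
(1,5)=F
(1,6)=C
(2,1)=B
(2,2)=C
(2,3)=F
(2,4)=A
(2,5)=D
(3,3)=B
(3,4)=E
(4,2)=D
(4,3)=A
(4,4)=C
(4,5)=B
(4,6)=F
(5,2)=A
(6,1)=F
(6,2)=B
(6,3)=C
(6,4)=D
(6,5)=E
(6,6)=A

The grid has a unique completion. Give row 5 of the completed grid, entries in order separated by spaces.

Row 5, column 3: row 5 has {A} and column 3 has {A, C, B, D, F}, leaving only E.
Row 5, column 5: row 5 has {A, E} and column 5 has {B, D, E, F}, leaving only C.
Row 5, column 1: row 5 has {A, C, E} and column 1 has {B, F}, leaving only D.
Row 5, column 6: row 5 has {A, C, D, E} and column 6 has {A, C, F}, leaving only B.
Row 5, column 4: row 5 has {A, C, B, D, E} and column 4 has {A, C, D, E}, leaving only F.
So row 5 reads: D A E F C B.

D A E F C B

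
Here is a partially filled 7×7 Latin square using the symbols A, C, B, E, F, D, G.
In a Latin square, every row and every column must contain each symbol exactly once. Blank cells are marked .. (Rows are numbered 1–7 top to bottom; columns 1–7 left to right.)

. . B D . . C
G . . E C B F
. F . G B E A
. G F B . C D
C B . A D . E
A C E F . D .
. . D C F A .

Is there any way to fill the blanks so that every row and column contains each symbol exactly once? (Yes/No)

No row or column among the givens repeats a symbol, and propagating forced cells runs into no contradiction.
One valid completion exists (for instance, F A B D E G C / G D A E C B F / D F C G B E A / E G F B A C D / C B G A D F E / A C E F G D B / B E D C F A G).

Yes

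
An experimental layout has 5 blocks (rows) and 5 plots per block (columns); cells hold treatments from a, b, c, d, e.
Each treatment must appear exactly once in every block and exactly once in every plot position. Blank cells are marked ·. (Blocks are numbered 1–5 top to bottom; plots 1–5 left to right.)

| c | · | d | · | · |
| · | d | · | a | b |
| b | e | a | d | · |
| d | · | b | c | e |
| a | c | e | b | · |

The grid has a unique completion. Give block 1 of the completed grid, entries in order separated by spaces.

c b d e a

Block 1, plot 4: block 1 has {c, d} and plot 4 has {a, b, c, d}, leaving only e.
Block 1, plot 5: block 1 has {c, d, e} and plot 5 has {b, e}, leaving only a.
Block 1, plot 2: block 1 has {a, c, d, e} and plot 2 has {c, d, e}, leaving only b.
So block 1 reads: c b d e a.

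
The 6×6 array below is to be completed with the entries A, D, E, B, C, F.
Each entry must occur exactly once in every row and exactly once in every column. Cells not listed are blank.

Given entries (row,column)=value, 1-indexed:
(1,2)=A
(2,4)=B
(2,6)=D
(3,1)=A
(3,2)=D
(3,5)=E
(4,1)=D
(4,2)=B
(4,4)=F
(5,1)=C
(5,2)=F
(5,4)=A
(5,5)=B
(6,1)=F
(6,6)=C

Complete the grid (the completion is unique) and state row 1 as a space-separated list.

Row 2, column 1: row 2 has {D, B} and column 1 has {A, D, C, F}, leaving only E.
Row 1, column 1: row 1 has {A} and column 1 has {A, D, E, C, F}, leaving only B.
Row 2, column 2: row 2 has {D, E, B} and column 2 has {A, D, B, F}, leaving only C.
Row 3, column 4: row 3 has {A, D, E} and column 4 has {A, B, F}, leaving only C.
Row 5, column 6: row 5 has {A, B, C, F} and column 6 has {D, C}, leaving only E.
Row 1, column 6: row 1 has {A, B} and column 6 has {D, E, C}, leaving only F.
Row 3, column 6: row 3 has {A, D, E, C} and column 6 has {D, E, C, F}, leaving only B.
Row 3, column 3: row 3 has {A, D, E, B, C} and column 3 has {}, leaving only F.
Row 2, column 3: row 2 has {D, E, B, C} and column 3 has {F}, leaving only A.
Row 2, column 5: row 2 has {A, D, E, B, C} and column 5 has {E, B}, leaving only F.
Row 4, column 6: row 4 has {D, B, F} and column 6 has {D, E, B, C, F}, leaving only A.
Row 4, column 5: row 4 has {A, D, B, F} and column 5 has {E, B, F}, leaving only C.
Row 1, column 5: row 1 has {A, B, F} and column 5 has {E, B, C, F}, leaving only D.
Row 1, column 4: row 1 has {A, D, B, F} and column 4 has {A, B, C, F}, leaving only E.
Row 1, column 3: row 1 has {A, D, E, B, F} and column 3 has {A, F}, leaving only C.
So row 1 reads: B A C E D F.

B A C E D F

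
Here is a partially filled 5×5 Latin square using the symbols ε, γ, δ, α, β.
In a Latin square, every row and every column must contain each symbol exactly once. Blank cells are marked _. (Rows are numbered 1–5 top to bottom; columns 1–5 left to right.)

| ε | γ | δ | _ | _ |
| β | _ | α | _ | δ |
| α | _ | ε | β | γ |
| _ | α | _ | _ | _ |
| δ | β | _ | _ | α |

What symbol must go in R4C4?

Row 1, column 4: row 1 has {ε, γ, δ} and column 4 has {β}, leaving only α.
Row 1, column 5: row 1 has {ε, γ, δ, α} and column 5 has {γ, δ, α}, leaving only β.
Row 2, column 2: row 2 has {δ, α, β} and column 2 has {γ, α, β}, leaving only ε.
Row 2, column 4: row 2 has {ε, δ, α, β} and column 4 has {α, β}, leaving only γ.
Row 3, column 2: row 3 has {ε, γ, α, β} and column 2 has {ε, γ, α, β}, leaving only δ.
Row 4, column 1: row 4 has {α} and column 1 has {ε, δ, α, β}, leaving only γ.
Row 4, column 3: row 4 has {γ, α} and column 3 has {ε, δ, α}, leaving only β.
Row 4, column 5: row 4 has {γ, α, β} and column 5 has {γ, δ, α, β}, leaving only ε.
Row 4 already has {ε, γ, α, β} and column 4 already has {γ, α, β}, so row 4, column 4 must be δ.

δ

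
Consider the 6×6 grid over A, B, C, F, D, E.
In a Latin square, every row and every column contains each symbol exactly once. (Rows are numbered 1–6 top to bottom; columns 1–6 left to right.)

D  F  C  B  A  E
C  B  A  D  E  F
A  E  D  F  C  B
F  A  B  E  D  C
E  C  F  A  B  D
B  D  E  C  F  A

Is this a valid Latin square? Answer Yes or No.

Each row is a permutation of the 6 symbols, and so is each column.

Yes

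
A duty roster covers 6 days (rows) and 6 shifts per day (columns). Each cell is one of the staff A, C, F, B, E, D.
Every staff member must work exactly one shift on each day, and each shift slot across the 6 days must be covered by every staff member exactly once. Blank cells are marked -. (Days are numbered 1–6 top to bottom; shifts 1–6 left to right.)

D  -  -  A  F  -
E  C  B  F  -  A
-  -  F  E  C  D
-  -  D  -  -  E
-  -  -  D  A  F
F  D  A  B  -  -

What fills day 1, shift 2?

Day 2, shift 5: day 2 has {A, C, F, B, E} and shift 5 has {A, C, F}, leaving only D.
Day 4, shift 4: day 4 has {E, D} and shift 4 has {A, F, B, E, D}, leaving only C.
Day 4, shift 5: day 4 has {C, E, D} and shift 5 has {A, C, F, D}, leaving only B.
Day 4, shift 1: day 4 has {C, B, E, D} and shift 1 has {F, E, D}, leaving only A.
Day 3, shift 1: day 3 has {C, F, E, D} and shift 1 has {A, F, E, D}, leaving only B.
Day 3, shift 2: day 3 has {C, F, B, E, D} and shift 2 has {C, D}, leaving only A.
Day 4, shift 2: day 4 has {A, C, B, E, D} and shift 2 has {A, C, D}, leaving only F.
Day 5, shift 1: day 5 has {A, F, D} and shift 1 has {A, F, B, E, D}, leaving only C.
Day 5, shift 3: day 5 has {A, C, F, D} and shift 3 has {A, F, B, D}, leaving only E.
Day 1, shift 3: day 1 has {A, F, D} and shift 3 has {A, F, B, E, D}, leaving only C.
Day 1, shift 6: day 1 has {A, C, F, D} and shift 6 has {A, F, E, D}, leaving only B.
Day 1 already has {A, C, F, B, D} and shift 2 already has {A, C, F, D}, so day 1, shift 2 must be E.

E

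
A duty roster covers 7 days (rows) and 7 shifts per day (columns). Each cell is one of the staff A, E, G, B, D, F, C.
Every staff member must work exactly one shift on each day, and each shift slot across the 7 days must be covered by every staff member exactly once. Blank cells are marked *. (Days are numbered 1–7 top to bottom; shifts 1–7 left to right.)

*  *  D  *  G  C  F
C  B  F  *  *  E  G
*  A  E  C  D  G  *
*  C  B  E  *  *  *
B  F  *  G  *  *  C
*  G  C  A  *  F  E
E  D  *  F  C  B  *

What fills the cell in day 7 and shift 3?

G

Day 1, shift 1: day 1 has {G, D, F, C} and shift 1 has {E, B, C}, leaving only A.
Day 1, shift 2: day 1 has {A, G, D, F, C} and shift 2 has {A, G, B, D, F, C}, leaving only E.
Day 1, shift 4: day 1 has {A, E, G, D, F, C} and shift 4 has {A, E, G, F, C}, leaving only B.
Day 2, shift 4: day 2 has {E, G, B, F, C} and shift 4 has {A, E, G, B, F, C}, leaving only D.
Day 2, shift 5: day 2 has {E, G, B, D, F, C} and shift 5 has {G, D, C}, leaving only A.
Day 3, shift 1: day 3 has {A, E, G, D, C} and shift 1 has {A, E, B, C}, leaving only F.
Day 3, shift 7: day 3 has {A, E, G, D, F, C} and shift 7 has {E, G, F, C}, leaving only B.
Day 4, shift 5: day 4 has {E, B, C} and shift 5 has {A, G, D, C}, leaving only F.
Day 5, shift 3: day 5 has {G, B, F, C} and shift 3 has {E, B, D, F, C}, leaving only A.
Day 7 already has {E, B, D, F, C} and shift 3 already has {A, E, B, D, F, C}, so day 7, shift 3 must be G.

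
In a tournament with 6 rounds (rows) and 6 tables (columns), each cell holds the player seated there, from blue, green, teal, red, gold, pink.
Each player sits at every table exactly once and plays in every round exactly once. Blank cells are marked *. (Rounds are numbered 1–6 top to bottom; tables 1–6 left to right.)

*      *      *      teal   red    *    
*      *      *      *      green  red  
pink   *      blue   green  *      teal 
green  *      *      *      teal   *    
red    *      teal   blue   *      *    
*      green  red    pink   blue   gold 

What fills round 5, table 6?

green

Round 2, table 4: round 2 has {green, red} and table 4 has {blue, green, teal, pink}, leaving only gold.
Round 2, table 3: round 2 has {green, red, gold} and table 3 has {blue, teal, red}, leaving only pink.
Round 3, table 5: round 3 has {blue, green, teal, pink} and table 5 has {blue, green, teal, red}, leaving only gold.
Round 3, table 2: round 3 has {blue, green, teal, gold, pink} and table 2 has {green}, leaving only red.
Round 4, table 3: round 4 has {green, teal} and table 3 has {blue, teal, red, pink}, leaving only gold.
Round 1, table 3: round 1 has {teal, red} and table 3 has {blue, teal, red, gold, pink}, leaving only green.
Round 4, table 4: round 4 has {green, teal, gold} and table 4 has {blue, green, teal, gold, pink}, leaving only red.
Round 5, table 5: round 5 has {blue, teal, red} and table 5 has {blue, green, teal, red, gold}, leaving only pink.
Round 5 already has {blue, teal, red, pink} and table 6 already has {teal, red, gold}, so round 5, table 6 must be green.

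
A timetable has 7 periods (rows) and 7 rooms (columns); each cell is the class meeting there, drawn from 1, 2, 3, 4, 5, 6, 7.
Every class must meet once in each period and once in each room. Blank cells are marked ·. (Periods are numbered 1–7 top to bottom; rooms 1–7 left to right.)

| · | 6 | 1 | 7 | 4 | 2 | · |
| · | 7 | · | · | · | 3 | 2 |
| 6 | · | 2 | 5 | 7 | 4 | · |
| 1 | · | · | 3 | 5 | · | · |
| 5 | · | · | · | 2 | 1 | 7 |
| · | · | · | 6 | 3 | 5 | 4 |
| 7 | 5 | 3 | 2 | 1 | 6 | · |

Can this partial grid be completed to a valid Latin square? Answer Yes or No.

Period 7, room 7: period 7 together with room 7 already contain {1, 2, 3, 4, 5, 6, 7} — every symbol — so nothing can go there. The grid has no valid completion.

No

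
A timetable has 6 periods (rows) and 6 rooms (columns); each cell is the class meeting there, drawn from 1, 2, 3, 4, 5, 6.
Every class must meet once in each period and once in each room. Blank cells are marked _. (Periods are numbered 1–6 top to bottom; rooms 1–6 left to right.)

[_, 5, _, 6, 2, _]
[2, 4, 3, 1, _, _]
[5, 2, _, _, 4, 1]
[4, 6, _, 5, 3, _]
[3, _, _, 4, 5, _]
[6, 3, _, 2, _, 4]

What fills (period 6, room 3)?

Period 1, room 1: period 1 has {2, 5, 6} and room 1 has {2, 3, 4, 5, 6}, leaving only 1.
Period 1, room 3: period 1 has {1, 2, 5, 6} and room 3 has {3}, leaving only 4.
Period 1, room 6: period 1 has {1, 2, 4, 5, 6} and room 6 has {1, 4}, leaving only 3.
Period 2, room 5: period 2 has {1, 2, 3, 4} and room 5 has {2, 3, 4, 5}, leaving only 6.
Period 2, room 6: period 2 has {1, 2, 3, 4, 6} and room 6 has {1, 3, 4}, leaving only 5.
Period 3, room 3: period 3 has {1, 2, 4, 5} and room 3 has {3, 4}, leaving only 6.
Period 3, room 4: period 3 has {1, 2, 4, 5, 6} and room 4 has {1, 2, 4, 5, 6}, leaving only 3.
Period 4, room 6: period 4 has {3, 4, 5, 6} and room 6 has {1, 3, 4, 5}, leaving only 2.
Period 4, room 3: period 4 has {2, 3, 4, 5, 6} and room 3 has {3, 4, 6}, leaving only 1.
Period 6 already has {2, 3, 4, 6} and room 3 already has {1, 3, 4, 6}, so period 6, room 3 must be 5.

5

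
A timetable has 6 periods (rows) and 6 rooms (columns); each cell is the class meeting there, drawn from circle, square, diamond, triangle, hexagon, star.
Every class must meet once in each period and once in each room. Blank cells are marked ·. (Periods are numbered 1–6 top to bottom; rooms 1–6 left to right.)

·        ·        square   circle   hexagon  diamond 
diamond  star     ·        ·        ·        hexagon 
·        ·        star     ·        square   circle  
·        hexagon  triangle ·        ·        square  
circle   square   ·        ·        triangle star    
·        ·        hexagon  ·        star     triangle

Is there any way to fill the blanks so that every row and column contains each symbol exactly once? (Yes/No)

Period 1, room 2: period 1 has {circle, square, diamond, hexagon} and room 2 has {square, hexagon, star}, so it must be triangle.
Period 1, room 1: period 1 has {circle, square, diamond, triangle, hexagon} and room 1 has {circle, diamond}, so it must be star.
Now period 4, room 1: period 4 together with room 1 already contain {circle, square, diamond, triangle, hexagon, star} — every symbol — so nothing can go there. The grid has no valid completion.

No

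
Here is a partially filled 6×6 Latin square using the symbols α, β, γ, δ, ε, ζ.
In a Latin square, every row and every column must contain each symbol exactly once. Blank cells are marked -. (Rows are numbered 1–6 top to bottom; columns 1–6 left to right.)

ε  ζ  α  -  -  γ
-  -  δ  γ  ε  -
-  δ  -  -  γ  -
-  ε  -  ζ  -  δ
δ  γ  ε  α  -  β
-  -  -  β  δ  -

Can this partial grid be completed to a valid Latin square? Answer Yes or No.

Yes

No row or column among the givens repeats a symbol, and propagating forced cells runs into no contradiction.
One valid completion exists (for instance, ε ζ α δ β γ / α β δ γ ε ζ / ζ δ β ε γ α / β ε γ ζ α δ / δ γ ε α ζ β / γ α ζ β δ ε).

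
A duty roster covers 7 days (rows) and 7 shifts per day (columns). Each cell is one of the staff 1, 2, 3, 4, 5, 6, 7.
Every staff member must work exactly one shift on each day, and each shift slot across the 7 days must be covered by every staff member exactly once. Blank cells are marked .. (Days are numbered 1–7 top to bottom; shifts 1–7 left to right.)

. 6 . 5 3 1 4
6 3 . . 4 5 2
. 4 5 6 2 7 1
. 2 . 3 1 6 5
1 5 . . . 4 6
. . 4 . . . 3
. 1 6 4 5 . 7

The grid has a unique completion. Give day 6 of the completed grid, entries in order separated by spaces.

Day 6, shift 2: day 6 has {3, 4} and shift 2 has {1, 2, 3, 4, 5, 6}, leaving only 7.
Day 6, shift 5: day 6 has {3, 4, 7} and shift 5 has {1, 2, 3, 4, 5}, leaving only 6.
Day 6, shift 6: day 6 has {3, 4, 6, 7} and shift 6 has {1, 4, 5, 6, 7}, leaving only 2.
Day 6, shift 1: day 6 has {2, 3, 4, 6, 7} and shift 1 has {1, 6}, leaving only 5.
Day 6, shift 4: day 6 has {2, 3, 4, 5, 6, 7} and shift 4 has {3, 4, 5, 6}, leaving only 1.
So day 6 reads: 5 7 4 1 6 2 3.

5 7 4 1 6 2 3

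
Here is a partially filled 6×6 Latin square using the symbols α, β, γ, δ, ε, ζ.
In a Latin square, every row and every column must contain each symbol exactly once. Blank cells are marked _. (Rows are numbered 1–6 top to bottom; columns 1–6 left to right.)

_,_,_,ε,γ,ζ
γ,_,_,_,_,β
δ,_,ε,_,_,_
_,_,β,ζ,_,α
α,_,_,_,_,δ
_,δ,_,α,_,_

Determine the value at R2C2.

Row 1, column 1: row 1 has {γ, ε, ζ} and column 1 has {α, γ, δ}, leaving only β.
Row 1, column 2: row 1 has {β, γ, ε, ζ} and column 2 has {δ}, leaving only α.
Row 1, column 3: row 1 has {α, β, γ, ε, ζ} and column 3 has {β, ε}, leaving only δ.
Row 2, column 4: row 2 has {β, γ} and column 4 has {α, ε, ζ}, leaving only δ.
Row 3, column 6: row 3 has {δ, ε} and column 6 has {α, β, δ, ζ}, leaving only γ.
Row 3, column 4: row 3 has {γ, δ, ε} and column 4 has {α, δ, ε, ζ}, leaving only β.
Row 3, column 2: row 3 has {β, γ, δ, ε} and column 2 has {α, δ}, leaving only ζ.
Row 2 already has {β, γ, δ} and column 2 already has {α, δ, ζ}, so row 2, column 2 must be ε.

ε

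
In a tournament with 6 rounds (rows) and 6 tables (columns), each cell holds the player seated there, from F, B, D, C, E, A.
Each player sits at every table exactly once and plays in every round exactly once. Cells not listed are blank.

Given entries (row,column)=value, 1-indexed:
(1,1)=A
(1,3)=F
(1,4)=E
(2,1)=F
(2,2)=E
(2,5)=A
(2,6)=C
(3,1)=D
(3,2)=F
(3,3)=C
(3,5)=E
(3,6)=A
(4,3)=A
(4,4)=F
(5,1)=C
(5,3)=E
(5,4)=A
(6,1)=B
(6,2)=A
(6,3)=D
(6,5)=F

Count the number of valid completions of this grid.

4

Round 1, table 2: eliminating its round and table leaves {B, D, C}.
Round 1, table 5: eliminating its round and table leaves {B, D, C}.
Round 1, table 6: eliminating its round and table leaves {B, D}.
Round 2, table 3: eliminating its round and table leaves {B}.
Round 2, table 4: eliminating its round and table leaves {B, D}.
Round 3, table 4: eliminating its round and table leaves {B}.
Round 4, table 1: eliminating its round and table leaves {E}.
Round 4, table 2: eliminating its round and table leaves {B, D, C}.
Round 4, table 5: eliminating its round and table leaves {B, D, C}.
Round 4, table 6: eliminating its round and table leaves {B, D, E}.
Round 5, table 2: eliminating its round and table leaves {B, D}.
Round 5, table 5: eliminating its round and table leaves {B, D}.
Round 5, table 6: eliminating its round and table leaves {F, B, D}.
Round 6, table 4: eliminating its round and table leaves {C}.
Round 6, table 6: eliminating its round and table leaves {E}.
Enumerating the assignments across these blanks that avoid any round or table repeat gives 4 completions.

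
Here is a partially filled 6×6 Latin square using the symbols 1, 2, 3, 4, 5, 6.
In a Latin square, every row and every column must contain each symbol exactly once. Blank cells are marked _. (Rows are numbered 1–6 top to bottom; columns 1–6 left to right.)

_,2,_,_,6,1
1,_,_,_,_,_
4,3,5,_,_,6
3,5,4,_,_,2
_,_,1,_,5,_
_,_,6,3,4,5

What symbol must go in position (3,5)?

2

Row 1, column 1: row 1 has {1, 2, 6} and column 1 has {1, 3, 4}, leaving only 5.
Row 1, column 3: row 1 has {1, 2, 5, 6} and column 3 has {1, 4, 5, 6}, leaving only 3.
Row 1, column 4: row 1 has {1, 2, 3, 5, 6} and column 4 has {3}, leaving only 4.
Row 2, column 3: row 2 has {1} and column 3 has {1, 3, 4, 5, 6}, leaving only 2.
Row 2, column 5: row 2 has {1, 2} and column 5 has {4, 5, 6}, leaving only 3.
Row 2, column 6: row 2 has {1, 2, 3} and column 6 has {1, 2, 5, 6}, leaving only 4.
Row 2, column 2: row 2 has {1, 2, 3, 4} and column 2 has {2, 3, 5}, leaving only 6.
Row 2, column 4: row 2 has {1, 2, 3, 4, 6} and column 4 has {3, 4}, leaving only 5.
Row 4, column 5: row 4 has {2, 3, 4, 5} and column 5 has {3, 4, 5, 6}, leaving only 1.
Row 3 already has {3, 4, 5, 6} and column 5 already has {1, 3, 4, 5, 6}, so row 3, column 5 must be 2.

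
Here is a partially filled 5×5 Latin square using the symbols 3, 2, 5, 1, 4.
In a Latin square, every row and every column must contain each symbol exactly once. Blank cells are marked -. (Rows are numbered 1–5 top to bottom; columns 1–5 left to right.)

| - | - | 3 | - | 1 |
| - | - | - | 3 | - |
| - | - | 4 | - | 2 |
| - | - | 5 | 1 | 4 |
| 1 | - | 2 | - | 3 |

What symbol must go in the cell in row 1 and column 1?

5

Row 2, column 3: row 2 has {3} and column 3 has {3, 2, 5, 4}, leaving only 1.
Row 2, column 5: row 2 has {3, 1} and column 5 has {3, 2, 1, 4}, leaving only 5.
Row 3, column 4: row 3 has {2, 4} and column 4 has {3, 1}, leaving only 5.
Row 3, column 1: row 3 has {2, 5, 4} and column 1 has {1}, leaving only 3.
Row 3, column 2: row 3 has {3, 2, 5, 4} and column 2 has {}, leaving only 1.
Row 4, column 1: row 4 has {5, 1, 4} and column 1 has {3, 1}, leaving only 2.
Row 2, column 1: row 2 has {3, 5, 1} and column 1 has {3, 2, 1}, leaving only 4.
Row 1 already has {3, 1} and column 1 already has {3, 2, 1, 4}, so row 1, column 1 must be 5.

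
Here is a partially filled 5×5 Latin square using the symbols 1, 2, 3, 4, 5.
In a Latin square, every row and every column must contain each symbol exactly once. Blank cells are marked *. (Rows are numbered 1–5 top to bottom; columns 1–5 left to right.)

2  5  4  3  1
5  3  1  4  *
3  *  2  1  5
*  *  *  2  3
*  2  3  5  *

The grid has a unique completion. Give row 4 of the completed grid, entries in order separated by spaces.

Row 4, column 3: row 4 has {2, 3} and column 3 has {1, 2, 3, 4}, leaving only 5.
Row 2, column 5: row 2 has {1, 3, 4, 5} and column 5 has {1, 3, 5}, leaving only 2.
Row 3, column 2: row 3 has {1, 2, 3, 5} and column 2 has {2, 3, 5}, leaving only 4.
Row 4, column 2: row 4 has {2, 3, 5} and column 2 has {2, 3, 4, 5}, leaving only 1.
Row 4, column 1: row 4 has {1, 2, 3, 5} and column 1 has {2, 3, 5}, leaving only 4.
So row 4 reads: 4 1 5 2 3.

4 1 5 2 3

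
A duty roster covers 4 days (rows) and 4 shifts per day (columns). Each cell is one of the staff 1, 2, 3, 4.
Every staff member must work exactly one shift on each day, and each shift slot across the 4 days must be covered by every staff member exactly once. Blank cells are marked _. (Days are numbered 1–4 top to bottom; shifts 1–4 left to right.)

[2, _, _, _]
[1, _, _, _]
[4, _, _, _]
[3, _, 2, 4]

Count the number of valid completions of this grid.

Day 1, shift 2: eliminating its day and shift leaves {1, 3, 4}.
Day 1, shift 3: eliminating its day and shift leaves {1, 3, 4}.
Day 1, shift 4: eliminating its day and shift leaves {1, 3}.
Day 2, shift 2: eliminating its day and shift leaves {2, 3, 4}.
Day 2, shift 3: eliminating its day and shift leaves {3, 4}.
Day 2, shift 4: eliminating its day and shift leaves {2, 3}.
Day 3, shift 2: eliminating its day and shift leaves {1, 2, 3}.
Day 3, shift 3: eliminating its day and shift leaves {1, 3}.
Day 3, shift 4: eliminating its day and shift leaves {1, 2, 3}.
Day 4, shift 2: eliminating its day and shift leaves {1}.
Enumerating the assignments across these blanks that avoid any day or shift repeat gives 4 completions.

4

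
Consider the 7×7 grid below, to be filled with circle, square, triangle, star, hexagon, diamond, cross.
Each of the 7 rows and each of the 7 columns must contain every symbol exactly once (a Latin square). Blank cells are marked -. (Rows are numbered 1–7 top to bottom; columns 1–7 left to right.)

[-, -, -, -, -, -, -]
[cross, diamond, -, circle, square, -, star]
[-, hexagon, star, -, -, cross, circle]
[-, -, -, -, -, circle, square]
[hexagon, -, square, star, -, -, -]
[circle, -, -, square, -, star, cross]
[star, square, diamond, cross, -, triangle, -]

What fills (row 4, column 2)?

star

Row 2, column 6: row 2 has {circle, square, star, diamond, cross} and column 6 has {circle, triangle, star, cross}, leaving only hexagon.
Row 2, column 3: row 2 has {circle, square, star, hexagon, diamond, cross} and column 3 has {square, star, diamond}, leaving only triangle.
Row 5, column 6: row 5 has {square, star, hexagon} and column 6 has {circle, triangle, star, hexagon, cross}, leaving only diamond.
Row 1, column 6: row 1 has {} and column 6 has {circle, triangle, star, hexagon, diamond, cross}, leaving only square.
Row 5, column 7: row 5 has {square, star, hexagon, diamond} and column 7 has {circle, square, star, cross}, leaving only triangle.
Row 6, column 2: row 6 has {circle, square, star, cross} and column 2 has {square, hexagon, diamond}, leaving only triangle.
Row 6, column 3: row 6 has {circle, square, triangle, star, cross} and column 3 has {square, triangle, star, diamond}, leaving only hexagon.
Row 4, column 3: row 4 has {circle, square} and column 3 has {square, triangle, star, hexagon, diamond}, leaving only cross.
Row 4 already has {circle, square, cross} and column 2 already has {square, triangle, hexagon, diamond}, so row 4, column 2 must be star.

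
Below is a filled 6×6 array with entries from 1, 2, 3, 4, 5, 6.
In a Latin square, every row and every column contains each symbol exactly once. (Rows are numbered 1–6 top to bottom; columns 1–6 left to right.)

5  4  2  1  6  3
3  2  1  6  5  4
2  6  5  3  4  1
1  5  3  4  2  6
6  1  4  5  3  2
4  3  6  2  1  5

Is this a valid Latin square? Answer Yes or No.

Each row is a permutation of the 6 symbols, and so is each column.

Yes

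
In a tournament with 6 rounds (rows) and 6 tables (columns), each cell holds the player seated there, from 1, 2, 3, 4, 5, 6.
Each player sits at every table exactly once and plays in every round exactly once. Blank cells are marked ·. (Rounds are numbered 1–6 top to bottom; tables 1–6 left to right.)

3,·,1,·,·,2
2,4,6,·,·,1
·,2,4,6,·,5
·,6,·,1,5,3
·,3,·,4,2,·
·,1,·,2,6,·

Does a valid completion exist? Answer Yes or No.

Round 1, table 2: round 1 has {1, 2, 3} and table 2 has {1, 2, 3, 4, 6}, so it must be 5.
Now round 1, table 4: round 1 together with table 4 already contain {1, 2, 3, 4, 5, 6} — every symbol — so nothing can go there. The grid has no valid completion.

No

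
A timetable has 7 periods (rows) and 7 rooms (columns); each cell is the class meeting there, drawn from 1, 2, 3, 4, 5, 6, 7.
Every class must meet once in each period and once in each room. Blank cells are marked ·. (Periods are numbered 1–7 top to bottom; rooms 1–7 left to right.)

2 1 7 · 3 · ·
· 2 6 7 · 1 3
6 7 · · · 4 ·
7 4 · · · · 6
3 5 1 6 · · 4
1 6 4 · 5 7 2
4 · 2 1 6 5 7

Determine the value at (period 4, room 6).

3

Period 1, room 6: period 1 has {1, 2, 3, 7} and room 6 has {1, 4, 5, 7}, leaving only 6.
Period 1, room 7: period 1 has {1, 2, 3, 6, 7} and room 7 has {2, 3, 4, 6, 7}, leaving only 5.
Period 1, room 4: period 1 has {1, 2, 3, 5, 6, 7} and room 4 has {1, 6, 7}, leaving only 4.
Period 2, room 1: period 2 has {1, 2, 3, 6, 7} and room 1 has {1, 2, 3, 4, 6, 7}, leaving only 5.
Period 2, room 5: period 2 has {1, 2, 3, 5, 6, 7} and room 5 has {3, 5, 6}, leaving only 4.
Period 3, room 7: period 3 has {4, 6, 7} and room 7 has {2, 3, 4, 5, 6, 7}, leaving only 1.
Period 3, room 5: period 3 has {1, 4, 6, 7} and room 5 has {3, 4, 5, 6}, leaving only 2.
Period 4, room 5: period 4 has {4, 6, 7} and room 5 has {2, 3, 4, 5, 6}, leaving only 1.
Period 5, room 5: period 5 has {1, 3, 4, 5, 6} and room 5 has {1, 2, 3, 4, 5, 6}, leaving only 7.
Period 5, room 6: period 5 has {1, 3, 4, 5, 6, 7} and room 6 has {1, 4, 5, 6, 7}, leaving only 2.
Period 4 already has {1, 4, 6, 7} and room 6 already has {1, 2, 4, 5, 6, 7}, so period 4, room 6 must be 3.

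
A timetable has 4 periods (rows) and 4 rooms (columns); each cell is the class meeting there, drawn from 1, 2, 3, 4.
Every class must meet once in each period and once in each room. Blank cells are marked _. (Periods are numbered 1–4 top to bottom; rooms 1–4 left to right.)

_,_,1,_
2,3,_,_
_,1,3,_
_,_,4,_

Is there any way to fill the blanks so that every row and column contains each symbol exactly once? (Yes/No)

No

Period 2, room 3: period 2 together with room 3 already contain {1, 2, 3, 4} — every symbol — so nothing can go there. The grid has no valid completion.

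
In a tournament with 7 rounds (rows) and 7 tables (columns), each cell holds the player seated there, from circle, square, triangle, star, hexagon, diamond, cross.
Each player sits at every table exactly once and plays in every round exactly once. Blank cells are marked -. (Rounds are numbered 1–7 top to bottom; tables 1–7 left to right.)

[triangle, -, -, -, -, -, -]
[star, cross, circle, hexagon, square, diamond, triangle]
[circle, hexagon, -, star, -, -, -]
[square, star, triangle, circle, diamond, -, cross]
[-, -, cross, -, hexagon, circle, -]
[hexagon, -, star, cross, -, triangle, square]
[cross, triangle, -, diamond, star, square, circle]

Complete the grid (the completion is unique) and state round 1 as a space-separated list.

Round 1, table 4: round 1 has {triangle} and table 4 has {circle, star, hexagon, diamond, cross}, leaving only square.
Round 3, table 6: round 3 has {circle, star, hexagon} and table 6 has {circle, square, triangle, diamond}, leaving only cross.
Round 3, table 5: round 3 has {circle, star, hexagon, cross} and table 5 has {square, star, hexagon, diamond}, leaving only triangle.
Round 3, table 7: round 3 has {circle, triangle, star, hexagon, cross} and table 7 has {circle, square, triangle, cross}, leaving only diamond.
Round 3, table 3: round 3 has {circle, triangle, star, hexagon, diamond, cross} and table 3 has {circle, triangle, star, cross}, leaving only square.
Round 4, table 6: round 4 has {circle, square, triangle, star, diamond, cross} and table 6 has {circle, square, triangle, diamond, cross}, leaving only hexagon.
Round 1, table 6: round 1 has {square, triangle} and table 6 has {circle, square, triangle, hexagon, diamond, cross}, leaving only star.
Round 1, table 7: round 1 has {square, triangle, star} and table 7 has {circle, square, triangle, diamond, cross}, leaving only hexagon.
Round 1, table 3: round 1 has {square, triangle, star, hexagon} and table 3 has {circle, square, triangle, star, cross}, leaving only diamond.
Round 1, table 2: round 1 has {square, triangle, star, hexagon, diamond} and table 2 has {triangle, star, hexagon, cross}, leaving only circle.
Round 1, table 5: round 1 has {circle, square, triangle, star, hexagon, diamond} and table 5 has {square, triangle, star, hexagon, diamond}, leaving only cross.
So round 1 reads: triangle circle diamond square cross star hexagon.

triangle circle diamond square cross star hexagon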